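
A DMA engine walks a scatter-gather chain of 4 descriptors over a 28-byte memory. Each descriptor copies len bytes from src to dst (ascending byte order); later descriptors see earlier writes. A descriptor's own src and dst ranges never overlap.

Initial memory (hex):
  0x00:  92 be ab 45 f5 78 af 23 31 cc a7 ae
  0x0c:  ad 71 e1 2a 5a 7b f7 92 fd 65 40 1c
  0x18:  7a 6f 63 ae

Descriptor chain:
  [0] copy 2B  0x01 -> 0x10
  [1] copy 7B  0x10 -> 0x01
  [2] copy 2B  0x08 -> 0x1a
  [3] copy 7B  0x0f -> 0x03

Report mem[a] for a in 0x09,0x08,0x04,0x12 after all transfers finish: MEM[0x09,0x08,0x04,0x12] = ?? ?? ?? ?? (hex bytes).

  after D0: wrote 2B at 0x10 = beab
  after D1: wrote 7B at 0x01 = beabf792fd6540
  after D2: wrote 2B at 0x1a = 31cc
  after D3: wrote 7B at 0x03 = 2abeabf792fd65
query mem[0x09]=0x65, mem[0x08]=0xfd, mem[0x04]=0xbe, mem[0x12]=0xf7

MEM[0x09,0x08,0x04,0x12] = 65 fd be f7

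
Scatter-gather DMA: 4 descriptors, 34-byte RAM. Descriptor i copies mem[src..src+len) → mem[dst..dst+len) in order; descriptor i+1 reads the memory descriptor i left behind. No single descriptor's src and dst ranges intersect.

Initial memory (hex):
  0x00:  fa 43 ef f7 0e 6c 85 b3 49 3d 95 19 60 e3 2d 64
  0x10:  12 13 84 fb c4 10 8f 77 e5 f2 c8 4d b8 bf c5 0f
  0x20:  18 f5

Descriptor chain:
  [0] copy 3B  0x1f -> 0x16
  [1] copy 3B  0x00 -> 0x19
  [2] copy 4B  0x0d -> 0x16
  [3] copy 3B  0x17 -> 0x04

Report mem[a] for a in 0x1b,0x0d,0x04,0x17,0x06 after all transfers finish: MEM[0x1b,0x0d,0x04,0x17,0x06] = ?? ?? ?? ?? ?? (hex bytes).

[0] 0x1f->0x16 len=3 : 0f 18 f5
[1] 0x00->0x19 len=3 : fa 43 ef
[2] 0x0d->0x16 len=4 : e3 2d 64 12
[3] 0x17->0x04 len=3 : 2d 64 12
query mem[0x1b]=0xef, mem[0x0d]=0xe3, mem[0x04]=0x2d, mem[0x17]=0x2d, mem[0x06]=0x12

MEM[0x1b,0x0d,0x04,0x17,0x06] = ef e3 2d 2d 12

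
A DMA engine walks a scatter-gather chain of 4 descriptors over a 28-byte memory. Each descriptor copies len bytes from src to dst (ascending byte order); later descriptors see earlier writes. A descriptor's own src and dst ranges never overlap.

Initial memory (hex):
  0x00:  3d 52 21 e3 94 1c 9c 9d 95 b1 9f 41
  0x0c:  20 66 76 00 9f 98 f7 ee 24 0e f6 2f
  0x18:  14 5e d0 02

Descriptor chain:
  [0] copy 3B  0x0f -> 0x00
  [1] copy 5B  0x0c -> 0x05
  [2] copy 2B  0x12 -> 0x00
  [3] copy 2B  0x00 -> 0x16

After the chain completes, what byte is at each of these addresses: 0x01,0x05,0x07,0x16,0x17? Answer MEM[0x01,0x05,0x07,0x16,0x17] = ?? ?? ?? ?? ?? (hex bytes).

MEM[0x01,0x05,0x07,0x16,0x17] = ee 20 76 f7 ee

#0 dst[0x00+3] := {0x00,0x9f,0x98}
#1 dst[0x05+5] := {0x20,0x66,0x76,0x00,0x9f}
#2 dst[0x00+2] := {0xf7,0xee}
#3 dst[0x16+2] := {0xf7,0xee}
query mem[0x01]=0xee, mem[0x05]=0x20, mem[0x07]=0x76, mem[0x16]=0xf7, mem[0x17]=0xee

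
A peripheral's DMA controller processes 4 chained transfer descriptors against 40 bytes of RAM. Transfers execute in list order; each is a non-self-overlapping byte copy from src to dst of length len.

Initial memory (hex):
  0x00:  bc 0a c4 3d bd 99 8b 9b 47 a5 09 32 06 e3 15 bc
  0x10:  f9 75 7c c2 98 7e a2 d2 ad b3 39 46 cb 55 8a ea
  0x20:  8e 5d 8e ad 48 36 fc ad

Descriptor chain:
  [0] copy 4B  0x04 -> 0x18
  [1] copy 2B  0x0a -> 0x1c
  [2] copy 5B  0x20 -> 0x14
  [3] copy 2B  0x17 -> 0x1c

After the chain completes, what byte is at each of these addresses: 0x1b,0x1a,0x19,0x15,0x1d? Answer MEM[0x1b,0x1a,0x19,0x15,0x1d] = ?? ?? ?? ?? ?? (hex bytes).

MEM[0x1b,0x1a,0x19,0x15,0x1d] = 9b 8b 99 5d 48

[0] 0x04->0x18 len=4 : bd 99 8b 9b
[1] 0x0a->0x1c len=2 : 09 32
[2] 0x20->0x14 len=5 : 8e 5d 8e ad 48
[3] 0x17->0x1c len=2 : ad 48
query mem[0x1b]=0x9b, mem[0x1a]=0x8b, mem[0x19]=0x99, mem[0x15]=0x5d, mem[0x1d]=0x48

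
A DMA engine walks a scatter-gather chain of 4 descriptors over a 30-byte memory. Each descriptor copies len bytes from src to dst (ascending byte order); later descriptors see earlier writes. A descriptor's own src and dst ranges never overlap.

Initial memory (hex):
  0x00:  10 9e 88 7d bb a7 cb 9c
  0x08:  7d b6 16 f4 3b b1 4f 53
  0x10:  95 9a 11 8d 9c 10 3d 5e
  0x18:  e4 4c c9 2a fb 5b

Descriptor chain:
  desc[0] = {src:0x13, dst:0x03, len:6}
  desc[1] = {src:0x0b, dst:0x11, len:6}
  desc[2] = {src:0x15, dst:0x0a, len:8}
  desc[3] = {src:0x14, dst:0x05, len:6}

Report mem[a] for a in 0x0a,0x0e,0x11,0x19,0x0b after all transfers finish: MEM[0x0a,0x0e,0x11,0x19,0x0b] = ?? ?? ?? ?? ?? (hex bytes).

MEM[0x0a,0x0e,0x11,0x19,0x0b] = 4c 4c fb 4c 95

#0 dst[0x03+6] := {0x8d,0x9c,0x10,0x3d,0x5e,0xe4}
#1 dst[0x11+6] := {0xf4,0x3b,0xb1,0x4f,0x53,0x95}
#2 dst[0x0a+8] := {0x53,0x95,0x5e,0xe4,0x4c,0xc9,0x2a,0xfb}
#3 dst[0x05+6] := {0x4f,0x53,0x95,0x5e,0xe4,0x4c}
query mem[0x0a]=0x4c, mem[0x0e]=0x4c, mem[0x11]=0xfb, mem[0x19]=0x4c, mem[0x0b]=0x95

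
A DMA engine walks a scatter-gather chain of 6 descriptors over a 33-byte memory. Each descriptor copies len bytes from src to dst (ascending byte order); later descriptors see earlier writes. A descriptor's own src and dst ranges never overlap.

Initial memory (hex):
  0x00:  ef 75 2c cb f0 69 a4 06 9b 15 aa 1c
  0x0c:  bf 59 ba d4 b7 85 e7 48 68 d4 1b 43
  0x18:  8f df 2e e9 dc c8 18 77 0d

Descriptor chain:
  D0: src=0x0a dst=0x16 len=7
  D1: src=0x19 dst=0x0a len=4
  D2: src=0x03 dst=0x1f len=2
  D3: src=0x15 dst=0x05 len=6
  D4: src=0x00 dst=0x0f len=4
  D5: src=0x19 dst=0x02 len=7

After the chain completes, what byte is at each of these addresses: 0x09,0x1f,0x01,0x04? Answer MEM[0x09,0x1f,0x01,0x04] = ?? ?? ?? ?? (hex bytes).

  after D0: wrote 7B at 0x16 = aa1cbf59bad4b7
  after D1: wrote 4B at 0x0a = 59bad4b7
  after D2: wrote 2B at 0x1f = cbf0
  after D3: wrote 6B at 0x05 = d4aa1cbf59ba
  after D4: wrote 4B at 0x0f = ef752ccb
  after D5: wrote 7B at 0x02 = 59bad4b7c818cb
query mem[0x09]=0x59, mem[0x1f]=0xcb, mem[0x01]=0x75, mem[0x04]=0xd4

MEM[0x09,0x1f,0x01,0x04] = 59 cb 75 d4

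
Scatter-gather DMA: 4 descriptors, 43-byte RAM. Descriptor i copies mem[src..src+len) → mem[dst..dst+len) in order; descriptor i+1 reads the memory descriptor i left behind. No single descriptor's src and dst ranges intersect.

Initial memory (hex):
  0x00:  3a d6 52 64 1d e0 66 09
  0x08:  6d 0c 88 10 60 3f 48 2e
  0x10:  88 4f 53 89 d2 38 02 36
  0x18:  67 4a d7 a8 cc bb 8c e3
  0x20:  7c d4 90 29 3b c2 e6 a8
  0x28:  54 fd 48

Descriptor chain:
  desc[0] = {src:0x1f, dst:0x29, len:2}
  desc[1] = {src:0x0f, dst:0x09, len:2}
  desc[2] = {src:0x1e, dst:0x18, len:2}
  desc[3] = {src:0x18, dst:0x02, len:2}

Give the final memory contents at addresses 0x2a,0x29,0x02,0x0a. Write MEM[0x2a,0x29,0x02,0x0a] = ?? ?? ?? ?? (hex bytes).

D0: mem[0x29..0x2a] <- [e3 7c]
D1: mem[0x09..0x0a] <- [2e 88]
D2: mem[0x18..0x19] <- [8c e3]
D3: mem[0x02..0x03] <- [8c e3]
query mem[0x2a]=0x7c, mem[0x29]=0xe3, mem[0x02]=0x8c, mem[0x0a]=0x88

MEM[0x2a,0x29,0x02,0x0a] = 7c e3 8c 88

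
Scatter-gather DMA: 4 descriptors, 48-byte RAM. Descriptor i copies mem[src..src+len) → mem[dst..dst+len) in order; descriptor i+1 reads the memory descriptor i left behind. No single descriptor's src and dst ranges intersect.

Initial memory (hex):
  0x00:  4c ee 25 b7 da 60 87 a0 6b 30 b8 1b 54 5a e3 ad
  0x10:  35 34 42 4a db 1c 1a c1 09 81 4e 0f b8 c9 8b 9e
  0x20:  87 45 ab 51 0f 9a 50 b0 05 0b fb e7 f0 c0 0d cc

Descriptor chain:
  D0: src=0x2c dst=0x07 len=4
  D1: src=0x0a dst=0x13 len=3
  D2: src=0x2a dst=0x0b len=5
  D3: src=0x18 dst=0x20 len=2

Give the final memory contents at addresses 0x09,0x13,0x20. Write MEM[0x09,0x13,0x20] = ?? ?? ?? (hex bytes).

MEM[0x09,0x13,0x20] = 0d cc 09

D0: mem[0x07..0x0a] <- [f0 c0 0d cc]
D1: mem[0x13..0x15] <- [cc 1b 54]
D2: mem[0x0b..0x0f] <- [fb e7 f0 c0 0d]
D3: mem[0x20..0x21] <- [09 81]
query mem[0x09]=0x0d, mem[0x13]=0xcc, mem[0x20]=0x09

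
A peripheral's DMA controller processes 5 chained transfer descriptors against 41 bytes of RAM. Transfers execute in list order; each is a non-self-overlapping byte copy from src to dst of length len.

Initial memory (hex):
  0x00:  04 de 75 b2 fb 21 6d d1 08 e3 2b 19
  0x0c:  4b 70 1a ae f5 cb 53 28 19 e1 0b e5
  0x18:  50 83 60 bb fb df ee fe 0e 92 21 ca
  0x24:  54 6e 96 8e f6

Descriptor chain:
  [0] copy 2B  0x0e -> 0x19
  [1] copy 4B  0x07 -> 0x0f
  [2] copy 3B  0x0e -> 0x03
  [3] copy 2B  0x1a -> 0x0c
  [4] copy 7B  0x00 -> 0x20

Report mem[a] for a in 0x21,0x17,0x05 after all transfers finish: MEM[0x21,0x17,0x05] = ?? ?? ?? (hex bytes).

  after D0: wrote 2B at 0x19 = 1aae
  after D1: wrote 4B at 0x0f = d108e32b
  after D2: wrote 3B at 0x03 = 1ad108
  after D3: wrote 2B at 0x0c = aebb
  after D4: wrote 7B at 0x20 = 04de751ad1086d
query mem[0x21]=0xde, mem[0x17]=0xe5, mem[0x05]=0x08

MEM[0x21,0x17,0x05] = de e5 08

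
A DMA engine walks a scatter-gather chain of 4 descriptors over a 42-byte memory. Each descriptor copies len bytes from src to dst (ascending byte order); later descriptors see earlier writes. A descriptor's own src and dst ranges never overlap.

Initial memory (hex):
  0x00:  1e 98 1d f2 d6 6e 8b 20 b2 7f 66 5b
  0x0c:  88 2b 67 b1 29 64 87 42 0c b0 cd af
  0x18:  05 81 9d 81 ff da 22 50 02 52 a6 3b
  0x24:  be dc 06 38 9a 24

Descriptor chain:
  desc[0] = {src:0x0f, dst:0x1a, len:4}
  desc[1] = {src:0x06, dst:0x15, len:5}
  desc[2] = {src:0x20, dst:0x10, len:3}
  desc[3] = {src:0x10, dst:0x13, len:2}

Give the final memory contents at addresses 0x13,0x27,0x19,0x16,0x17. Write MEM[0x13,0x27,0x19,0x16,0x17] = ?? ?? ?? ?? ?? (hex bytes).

[0] 0x0f->0x1a len=4 : b1 29 64 87
[1] 0x06->0x15 len=5 : 8b 20 b2 7f 66
[2] 0x20->0x10 len=3 : 02 52 a6
[3] 0x10->0x13 len=2 : 02 52
query mem[0x13]=0x02, mem[0x27]=0x38, mem[0x19]=0x66, mem[0x16]=0x20, mem[0x17]=0xb2

MEM[0x13,0x27,0x19,0x16,0x17] = 02 38 66 20 b2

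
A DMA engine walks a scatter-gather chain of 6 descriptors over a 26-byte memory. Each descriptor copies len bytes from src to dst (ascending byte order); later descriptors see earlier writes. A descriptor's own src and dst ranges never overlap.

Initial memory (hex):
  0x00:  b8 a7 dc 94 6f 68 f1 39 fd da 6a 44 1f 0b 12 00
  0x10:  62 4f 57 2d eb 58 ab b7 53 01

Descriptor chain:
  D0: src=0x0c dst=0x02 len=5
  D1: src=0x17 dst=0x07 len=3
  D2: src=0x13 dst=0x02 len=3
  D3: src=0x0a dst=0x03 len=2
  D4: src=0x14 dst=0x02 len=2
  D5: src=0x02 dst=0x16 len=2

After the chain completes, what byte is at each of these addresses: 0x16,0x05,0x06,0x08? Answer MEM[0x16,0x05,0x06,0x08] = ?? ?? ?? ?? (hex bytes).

#0 dst[0x02+5] := {0x1f,0x0b,0x12,0x00,0x62}
#1 dst[0x07+3] := {0xb7,0x53,0x01}
#2 dst[0x02+3] := {0x2d,0xeb,0x58}
#3 dst[0x03+2] := {0x6a,0x44}
#4 dst[0x02+2] := {0xeb,0x58}
#5 dst[0x16+2] := {0xeb,0x58}
query mem[0x16]=0xeb, mem[0x05]=0x00, mem[0x06]=0x62, mem[0x08]=0x53

MEM[0x16,0x05,0x06,0x08] = eb 00 62 53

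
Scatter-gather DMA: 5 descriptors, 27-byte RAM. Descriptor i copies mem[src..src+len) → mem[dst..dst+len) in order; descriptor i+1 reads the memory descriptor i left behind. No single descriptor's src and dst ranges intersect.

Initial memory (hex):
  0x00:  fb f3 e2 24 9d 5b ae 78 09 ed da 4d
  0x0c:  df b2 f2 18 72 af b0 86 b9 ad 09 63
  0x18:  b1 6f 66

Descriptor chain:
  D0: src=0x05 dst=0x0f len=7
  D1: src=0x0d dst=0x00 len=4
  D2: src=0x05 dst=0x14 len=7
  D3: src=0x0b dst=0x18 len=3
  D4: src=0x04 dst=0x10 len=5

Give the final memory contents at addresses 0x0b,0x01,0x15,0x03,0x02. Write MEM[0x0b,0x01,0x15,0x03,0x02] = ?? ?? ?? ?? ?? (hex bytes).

MEM[0x0b,0x01,0x15,0x03,0x02] = 4d f2 ae ae 5b

D0: mem[0x0f..0x15] <- [5b ae 78 09 ed da 4d]
D1: mem[0x00..0x03] <- [b2 f2 5b ae]
D2: mem[0x14..0x1a] <- [5b ae 78 09 ed da 4d]
D3: mem[0x18..0x1a] <- [4d df b2]
D4: mem[0x10..0x14] <- [9d 5b ae 78 09]
query mem[0x0b]=0x4d, mem[0x01]=0xf2, mem[0x15]=0xae, mem[0x03]=0xae, mem[0x02]=0x5b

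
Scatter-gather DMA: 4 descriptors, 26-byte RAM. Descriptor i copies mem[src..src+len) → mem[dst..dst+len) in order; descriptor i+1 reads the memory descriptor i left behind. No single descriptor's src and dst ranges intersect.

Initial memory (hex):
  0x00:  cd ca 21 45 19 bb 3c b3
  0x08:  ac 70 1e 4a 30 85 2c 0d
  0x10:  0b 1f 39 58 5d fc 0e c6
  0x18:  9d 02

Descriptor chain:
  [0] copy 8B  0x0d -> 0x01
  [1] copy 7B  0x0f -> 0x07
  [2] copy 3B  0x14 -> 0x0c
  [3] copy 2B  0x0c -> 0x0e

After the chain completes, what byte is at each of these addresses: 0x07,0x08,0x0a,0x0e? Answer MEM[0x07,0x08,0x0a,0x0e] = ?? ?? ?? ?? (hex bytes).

D0: mem[0x01..0x08] <- [85 2c 0d 0b 1f 39 58 5d]
D1: mem[0x07..0x0d] <- [0d 0b 1f 39 58 5d fc]
D2: mem[0x0c..0x0e] <- [5d fc 0e]
D3: mem[0x0e..0x0f] <- [5d fc]
query mem[0x07]=0x0d, mem[0x08]=0x0b, mem[0x0a]=0x39, mem[0x0e]=0x5d

MEM[0x07,0x08,0x0a,0x0e] = 0d 0b 39 5d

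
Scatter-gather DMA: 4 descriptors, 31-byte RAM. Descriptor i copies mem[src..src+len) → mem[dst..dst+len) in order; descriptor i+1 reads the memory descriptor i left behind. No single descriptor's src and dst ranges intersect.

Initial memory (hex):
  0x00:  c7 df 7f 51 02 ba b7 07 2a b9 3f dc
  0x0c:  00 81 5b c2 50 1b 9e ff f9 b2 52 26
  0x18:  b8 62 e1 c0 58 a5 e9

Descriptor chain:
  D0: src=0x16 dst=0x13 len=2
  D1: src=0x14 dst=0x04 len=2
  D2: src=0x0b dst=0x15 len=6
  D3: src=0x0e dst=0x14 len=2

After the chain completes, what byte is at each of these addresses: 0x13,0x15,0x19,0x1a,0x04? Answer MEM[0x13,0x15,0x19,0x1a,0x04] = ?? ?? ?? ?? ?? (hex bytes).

MEM[0x13,0x15,0x19,0x1a,0x04] = 52 c2 c2 50 26

D0: mem[0x13..0x14] <- [52 26]
D1: mem[0x04..0x05] <- [26 b2]
D2: mem[0x15..0x1a] <- [dc 00 81 5b c2 50]
D3: mem[0x14..0x15] <- [5b c2]
query mem[0x13]=0x52, mem[0x15]=0xc2, mem[0x19]=0xc2, mem[0x1a]=0x50, mem[0x04]=0x26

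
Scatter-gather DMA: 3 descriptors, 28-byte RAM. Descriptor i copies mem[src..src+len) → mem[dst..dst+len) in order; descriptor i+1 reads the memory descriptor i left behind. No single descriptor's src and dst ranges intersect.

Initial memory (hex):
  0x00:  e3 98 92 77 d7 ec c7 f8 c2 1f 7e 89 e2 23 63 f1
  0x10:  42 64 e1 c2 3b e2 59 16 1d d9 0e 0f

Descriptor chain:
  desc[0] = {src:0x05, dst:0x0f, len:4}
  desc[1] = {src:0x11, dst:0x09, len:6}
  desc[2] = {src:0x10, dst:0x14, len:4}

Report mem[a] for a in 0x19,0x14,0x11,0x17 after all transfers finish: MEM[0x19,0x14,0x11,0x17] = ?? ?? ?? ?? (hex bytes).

MEM[0x19,0x14,0x11,0x17] = d9 c7 f8 c2

D0: mem[0x0f..0x12] <- [ec c7 f8 c2]
D1: mem[0x09..0x0e] <- [f8 c2 c2 3b e2 59]
D2: mem[0x14..0x17] <- [c7 f8 c2 c2]
query mem[0x19]=0xd9, mem[0x14]=0xc7, mem[0x11]=0xf8, mem[0x17]=0xc2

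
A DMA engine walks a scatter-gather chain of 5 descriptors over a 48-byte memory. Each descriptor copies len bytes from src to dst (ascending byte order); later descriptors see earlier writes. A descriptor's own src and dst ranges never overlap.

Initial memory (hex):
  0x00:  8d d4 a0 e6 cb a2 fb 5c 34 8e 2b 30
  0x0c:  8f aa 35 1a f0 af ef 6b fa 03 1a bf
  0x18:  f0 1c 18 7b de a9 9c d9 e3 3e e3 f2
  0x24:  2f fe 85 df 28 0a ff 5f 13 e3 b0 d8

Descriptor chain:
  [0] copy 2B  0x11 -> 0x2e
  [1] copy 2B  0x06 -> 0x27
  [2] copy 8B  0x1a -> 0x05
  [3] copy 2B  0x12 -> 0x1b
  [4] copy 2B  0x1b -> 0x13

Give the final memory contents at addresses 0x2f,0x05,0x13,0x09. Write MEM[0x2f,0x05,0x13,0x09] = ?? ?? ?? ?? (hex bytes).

[0] 0x11->0x2e len=2 : af ef
[1] 0x06->0x27 len=2 : fb 5c
[2] 0x1a->0x05 len=8 : 18 7b de a9 9c d9 e3 3e
[3] 0x12->0x1b len=2 : ef 6b
[4] 0x1b->0x13 len=2 : ef 6b
query mem[0x2f]=0xef, mem[0x05]=0x18, mem[0x13]=0xef, mem[0x09]=0x9c

MEM[0x2f,0x05,0x13,0x09] = ef 18 ef 9c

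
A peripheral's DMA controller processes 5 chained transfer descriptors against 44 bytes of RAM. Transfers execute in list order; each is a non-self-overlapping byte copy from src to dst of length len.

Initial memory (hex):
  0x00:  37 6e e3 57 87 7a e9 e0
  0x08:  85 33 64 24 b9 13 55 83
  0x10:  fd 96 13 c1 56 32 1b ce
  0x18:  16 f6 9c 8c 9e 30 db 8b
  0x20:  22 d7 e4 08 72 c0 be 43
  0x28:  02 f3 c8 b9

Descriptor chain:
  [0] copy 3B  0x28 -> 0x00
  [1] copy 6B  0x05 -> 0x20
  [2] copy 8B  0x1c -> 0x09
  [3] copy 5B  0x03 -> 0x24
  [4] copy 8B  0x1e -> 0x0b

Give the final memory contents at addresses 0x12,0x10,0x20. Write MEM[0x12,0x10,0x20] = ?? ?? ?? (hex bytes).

  after D0: wrote 3B at 0x00 = 02f3c8
  after D1: wrote 6B at 0x20 = 7ae9e0853364
  after D2: wrote 8B at 0x09 = 9e30db8b7ae9e085
  after D3: wrote 5B at 0x24 = 57877ae9e0
  after D4: wrote 8B at 0x0b = db8b7ae9e0855787
query mem[0x12]=0x87, mem[0x10]=0x85, mem[0x20]=0x7a

MEM[0x12,0x10,0x20] = 87 85 7a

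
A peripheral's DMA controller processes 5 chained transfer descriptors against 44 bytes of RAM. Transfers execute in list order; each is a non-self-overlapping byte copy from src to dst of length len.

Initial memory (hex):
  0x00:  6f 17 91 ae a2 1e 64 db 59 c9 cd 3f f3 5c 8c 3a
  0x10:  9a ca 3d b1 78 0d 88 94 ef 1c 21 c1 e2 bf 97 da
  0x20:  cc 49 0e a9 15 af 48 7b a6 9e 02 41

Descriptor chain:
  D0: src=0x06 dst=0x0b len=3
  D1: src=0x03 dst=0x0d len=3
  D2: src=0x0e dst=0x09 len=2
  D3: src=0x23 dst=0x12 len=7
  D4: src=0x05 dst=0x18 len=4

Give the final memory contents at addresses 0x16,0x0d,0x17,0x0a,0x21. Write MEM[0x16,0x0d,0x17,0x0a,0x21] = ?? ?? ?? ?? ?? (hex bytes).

MEM[0x16,0x0d,0x17,0x0a,0x21] = 7b ae a6 1e 49

  after D0: wrote 3B at 0x0b = 64db59
  after D1: wrote 3B at 0x0d = aea21e
  after D2: wrote 2B at 0x09 = a21e
  after D3: wrote 7B at 0x12 = a915af487ba69e
  after D4: wrote 4B at 0x18 = 1e64db59
query mem[0x16]=0x7b, mem[0x0d]=0xae, mem[0x17]=0xa6, mem[0x0a]=0x1e, mem[0x21]=0x49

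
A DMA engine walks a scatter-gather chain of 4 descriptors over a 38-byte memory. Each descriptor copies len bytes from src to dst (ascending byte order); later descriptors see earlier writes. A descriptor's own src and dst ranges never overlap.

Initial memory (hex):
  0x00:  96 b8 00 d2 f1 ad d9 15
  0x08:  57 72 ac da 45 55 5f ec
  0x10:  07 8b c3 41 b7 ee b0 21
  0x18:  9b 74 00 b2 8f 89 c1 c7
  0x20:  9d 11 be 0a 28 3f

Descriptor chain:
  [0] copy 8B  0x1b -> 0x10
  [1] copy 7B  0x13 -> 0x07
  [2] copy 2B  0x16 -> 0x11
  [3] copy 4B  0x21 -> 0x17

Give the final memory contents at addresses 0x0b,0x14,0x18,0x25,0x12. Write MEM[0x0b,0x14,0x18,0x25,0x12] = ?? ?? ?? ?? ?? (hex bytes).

#0 dst[0x10+8] := {0xb2,0x8f,0x89,0xc1,0xc7,0x9d,0x11,0xbe}
#1 dst[0x07+7] := {0xc1,0xc7,0x9d,0x11,0xbe,0x9b,0x74}
#2 dst[0x11+2] := {0x11,0xbe}
#3 dst[0x17+4] := {0x11,0xbe,0x0a,0x28}
query mem[0x0b]=0xbe, mem[0x14]=0xc7, mem[0x18]=0xbe, mem[0x25]=0x3f, mem[0x12]=0xbe

MEM[0x0b,0x14,0x18,0x25,0x12] = be c7 be 3f be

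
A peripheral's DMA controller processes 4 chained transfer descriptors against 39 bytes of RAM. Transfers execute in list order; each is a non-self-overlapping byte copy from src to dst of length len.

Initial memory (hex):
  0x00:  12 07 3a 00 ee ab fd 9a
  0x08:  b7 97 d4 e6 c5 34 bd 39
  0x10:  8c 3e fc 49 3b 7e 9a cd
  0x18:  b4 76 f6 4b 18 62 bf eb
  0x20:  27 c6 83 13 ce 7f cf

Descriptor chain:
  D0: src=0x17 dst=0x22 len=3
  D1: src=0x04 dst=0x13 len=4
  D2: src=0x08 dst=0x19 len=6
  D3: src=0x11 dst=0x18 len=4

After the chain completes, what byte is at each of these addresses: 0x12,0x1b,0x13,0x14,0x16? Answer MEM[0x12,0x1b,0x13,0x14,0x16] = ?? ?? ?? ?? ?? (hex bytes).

MEM[0x12,0x1b,0x13,0x14,0x16] = fc ab ee ab 9a

D0: mem[0x22..0x24] <- [cd b4 76]
D1: mem[0x13..0x16] <- [ee ab fd 9a]
D2: mem[0x19..0x1e] <- [b7 97 d4 e6 c5 34]
D3: mem[0x18..0x1b] <- [3e fc ee ab]
query mem[0x12]=0xfc, mem[0x1b]=0xab, mem[0x13]=0xee, mem[0x14]=0xab, mem[0x16]=0x9a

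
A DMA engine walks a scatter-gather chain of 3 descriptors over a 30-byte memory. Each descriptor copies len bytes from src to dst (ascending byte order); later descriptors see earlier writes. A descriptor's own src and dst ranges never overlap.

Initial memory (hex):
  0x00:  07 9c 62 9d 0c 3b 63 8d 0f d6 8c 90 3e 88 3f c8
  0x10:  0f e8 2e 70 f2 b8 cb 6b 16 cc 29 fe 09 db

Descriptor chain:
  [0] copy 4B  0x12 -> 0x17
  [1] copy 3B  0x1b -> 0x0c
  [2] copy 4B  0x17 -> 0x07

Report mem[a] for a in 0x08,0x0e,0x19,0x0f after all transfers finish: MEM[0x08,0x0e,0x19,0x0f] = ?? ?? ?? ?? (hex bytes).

  after D0: wrote 4B at 0x17 = 2e70f2b8
  after D1: wrote 3B at 0x0c = fe09db
  after D2: wrote 4B at 0x07 = 2e70f2b8
query mem[0x08]=0x70, mem[0x0e]=0xdb, mem[0x19]=0xf2, mem[0x0f]=0xc8

MEM[0x08,0x0e,0x19,0x0f] = 70 db f2 c8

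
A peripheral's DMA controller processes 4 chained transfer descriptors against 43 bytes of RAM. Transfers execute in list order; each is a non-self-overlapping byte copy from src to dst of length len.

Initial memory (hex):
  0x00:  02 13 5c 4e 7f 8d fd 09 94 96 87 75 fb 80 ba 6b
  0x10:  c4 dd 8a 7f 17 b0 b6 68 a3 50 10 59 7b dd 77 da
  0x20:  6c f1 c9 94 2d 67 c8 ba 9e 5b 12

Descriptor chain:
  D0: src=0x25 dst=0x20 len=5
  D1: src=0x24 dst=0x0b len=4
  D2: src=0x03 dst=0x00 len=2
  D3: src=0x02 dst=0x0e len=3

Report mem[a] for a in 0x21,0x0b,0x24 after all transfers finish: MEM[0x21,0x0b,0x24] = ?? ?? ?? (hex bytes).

MEM[0x21,0x0b,0x24] = c8 5b 5b

#0 dst[0x20+5] := {0x67,0xc8,0xba,0x9e,0x5b}
#1 dst[0x0b+4] := {0x5b,0x67,0xc8,0xba}
#2 dst[0x00+2] := {0x4e,0x7f}
#3 dst[0x0e+3] := {0x5c,0x4e,0x7f}
query mem[0x21]=0xc8, mem[0x0b]=0x5b, mem[0x24]=0x5b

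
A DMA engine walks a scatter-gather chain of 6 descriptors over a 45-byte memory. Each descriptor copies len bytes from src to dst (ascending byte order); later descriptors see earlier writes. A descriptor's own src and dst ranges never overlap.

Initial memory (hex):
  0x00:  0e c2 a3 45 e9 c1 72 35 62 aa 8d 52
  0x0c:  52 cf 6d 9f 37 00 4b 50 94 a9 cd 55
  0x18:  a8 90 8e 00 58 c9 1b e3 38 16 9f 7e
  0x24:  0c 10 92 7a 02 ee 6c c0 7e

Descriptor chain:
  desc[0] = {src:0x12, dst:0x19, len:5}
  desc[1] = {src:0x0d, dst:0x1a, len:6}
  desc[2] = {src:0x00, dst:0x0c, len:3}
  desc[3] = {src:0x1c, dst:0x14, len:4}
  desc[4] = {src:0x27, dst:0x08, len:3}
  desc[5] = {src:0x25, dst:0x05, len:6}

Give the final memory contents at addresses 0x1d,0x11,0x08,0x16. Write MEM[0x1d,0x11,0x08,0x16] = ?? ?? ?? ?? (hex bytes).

#0 dst[0x19+5] := {0x4b,0x50,0x94,0xa9,0xcd}
#1 dst[0x1a+6] := {0xcf,0x6d,0x9f,0x37,0x00,0x4b}
#2 dst[0x0c+3] := {0x0e,0xc2,0xa3}
#3 dst[0x14+4] := {0x9f,0x37,0x00,0x4b}
#4 dst[0x08+3] := {0x7a,0x02,0xee}
#5 dst[0x05+6] := {0x10,0x92,0x7a,0x02,0xee,0x6c}
query mem[0x1d]=0x37, mem[0x11]=0x00, mem[0x08]=0x02, mem[0x16]=0x00

MEM[0x1d,0x11,0x08,0x16] = 37 00 02 00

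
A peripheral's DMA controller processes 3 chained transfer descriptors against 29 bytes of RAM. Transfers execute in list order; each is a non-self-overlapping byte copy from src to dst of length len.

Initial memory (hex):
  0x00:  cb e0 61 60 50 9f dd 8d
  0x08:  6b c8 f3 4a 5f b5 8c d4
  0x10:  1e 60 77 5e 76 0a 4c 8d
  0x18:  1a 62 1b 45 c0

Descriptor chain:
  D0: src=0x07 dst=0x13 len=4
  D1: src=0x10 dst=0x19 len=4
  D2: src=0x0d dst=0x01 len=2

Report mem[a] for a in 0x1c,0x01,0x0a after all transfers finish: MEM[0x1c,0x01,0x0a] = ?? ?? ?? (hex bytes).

MEM[0x1c,0x01,0x0a] = 8d b5 f3

[0] 0x07->0x13 len=4 : 8d 6b c8 f3
[1] 0x10->0x19 len=4 : 1e 60 77 8d
[2] 0x0d->0x01 len=2 : b5 8c
query mem[0x1c]=0x8d, mem[0x01]=0xb5, mem[0x0a]=0xf3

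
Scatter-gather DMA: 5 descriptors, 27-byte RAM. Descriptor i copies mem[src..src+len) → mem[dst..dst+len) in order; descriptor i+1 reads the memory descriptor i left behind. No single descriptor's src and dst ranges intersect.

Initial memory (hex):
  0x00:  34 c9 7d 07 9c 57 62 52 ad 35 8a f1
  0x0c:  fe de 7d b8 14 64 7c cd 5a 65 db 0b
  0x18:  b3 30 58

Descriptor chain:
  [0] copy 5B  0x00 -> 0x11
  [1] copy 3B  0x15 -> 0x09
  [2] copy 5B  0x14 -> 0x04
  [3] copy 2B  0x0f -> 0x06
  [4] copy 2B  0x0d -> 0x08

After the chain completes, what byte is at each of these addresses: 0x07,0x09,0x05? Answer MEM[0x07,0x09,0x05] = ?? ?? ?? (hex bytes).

MEM[0x07,0x09,0x05] = 14 7d 9c

D0: mem[0x11..0x15] <- [34 c9 7d 07 9c]
D1: mem[0x09..0x0b] <- [9c db 0b]
D2: mem[0x04..0x08] <- [07 9c db 0b b3]
D3: mem[0x06..0x07] <- [b8 14]
D4: mem[0x08..0x09] <- [de 7d]
query mem[0x07]=0x14, mem[0x09]=0x7d, mem[0x05]=0x9c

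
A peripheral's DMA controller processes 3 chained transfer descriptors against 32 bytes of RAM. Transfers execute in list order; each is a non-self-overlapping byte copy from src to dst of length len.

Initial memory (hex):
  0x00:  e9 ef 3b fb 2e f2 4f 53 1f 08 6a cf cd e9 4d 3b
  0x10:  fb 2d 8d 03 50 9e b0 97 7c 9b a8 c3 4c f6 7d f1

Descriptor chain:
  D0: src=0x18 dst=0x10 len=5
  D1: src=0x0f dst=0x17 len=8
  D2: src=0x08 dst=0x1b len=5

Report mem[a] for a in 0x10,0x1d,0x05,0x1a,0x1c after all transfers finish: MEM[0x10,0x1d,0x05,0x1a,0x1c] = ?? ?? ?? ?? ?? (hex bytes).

#0 dst[0x10+5] := {0x7c,0x9b,0xa8,0xc3,0x4c}
#1 dst[0x17+8] := {0x3b,0x7c,0x9b,0xa8,0xc3,0x4c,0x9e,0xb0}
#2 dst[0x1b+5] := {0x1f,0x08,0x6a,0xcf,0xcd}
query mem[0x10]=0x7c, mem[0x1d]=0x6a, mem[0x05]=0xf2, mem[0x1a]=0xa8, mem[0x1c]=0x08

MEM[0x10,0x1d,0x05,0x1a,0x1c] = 7c 6a f2 a8 08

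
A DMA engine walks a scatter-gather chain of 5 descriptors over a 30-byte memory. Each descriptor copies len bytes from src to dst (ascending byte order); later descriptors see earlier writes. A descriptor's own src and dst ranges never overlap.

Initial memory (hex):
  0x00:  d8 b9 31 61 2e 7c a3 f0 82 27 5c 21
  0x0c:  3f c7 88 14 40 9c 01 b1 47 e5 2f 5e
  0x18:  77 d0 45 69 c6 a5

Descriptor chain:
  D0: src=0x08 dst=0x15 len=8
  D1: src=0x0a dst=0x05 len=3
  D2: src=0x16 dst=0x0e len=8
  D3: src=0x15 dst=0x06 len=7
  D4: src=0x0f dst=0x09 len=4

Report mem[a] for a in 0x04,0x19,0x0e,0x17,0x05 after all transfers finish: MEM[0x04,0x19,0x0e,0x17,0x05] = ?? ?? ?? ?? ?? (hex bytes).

D0: mem[0x15..0x1c] <- [82 27 5c 21 3f c7 88 14]
D1: mem[0x05..0x07] <- [5c 21 3f]
D2: mem[0x0e..0x15] <- [27 5c 21 3f c7 88 14 a5]
D3: mem[0x06..0x0c] <- [a5 27 5c 21 3f c7 88]
D4: mem[0x09..0x0c] <- [5c 21 3f c7]
query mem[0x04]=0x2e, mem[0x19]=0x3f, mem[0x0e]=0x27, mem[0x17]=0x5c, mem[0x05]=0x5c

MEM[0x04,0x19,0x0e,0x17,0x05] = 2e 3f 27 5c 5c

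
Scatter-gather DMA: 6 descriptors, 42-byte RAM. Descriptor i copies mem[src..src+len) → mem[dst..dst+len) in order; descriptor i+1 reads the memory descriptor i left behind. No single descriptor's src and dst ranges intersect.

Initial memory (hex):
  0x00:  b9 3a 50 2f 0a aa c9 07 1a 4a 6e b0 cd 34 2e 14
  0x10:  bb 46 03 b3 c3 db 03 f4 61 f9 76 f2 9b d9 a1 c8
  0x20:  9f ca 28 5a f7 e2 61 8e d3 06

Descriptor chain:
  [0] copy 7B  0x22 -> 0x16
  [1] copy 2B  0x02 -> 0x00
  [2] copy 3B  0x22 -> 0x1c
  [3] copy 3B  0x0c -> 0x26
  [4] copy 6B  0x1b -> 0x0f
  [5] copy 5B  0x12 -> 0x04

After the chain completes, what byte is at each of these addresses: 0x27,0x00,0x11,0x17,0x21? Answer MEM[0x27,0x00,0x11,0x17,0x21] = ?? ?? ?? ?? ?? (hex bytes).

[0] 0x22->0x16 len=7 : 28 5a f7 e2 61 8e d3
[1] 0x02->0x00 len=2 : 50 2f
[2] 0x22->0x1c len=3 : 28 5a f7
[3] 0x0c->0x26 len=3 : cd 34 2e
[4] 0x1b->0x0f len=6 : 8e 28 5a f7 c8 9f
[5] 0x12->0x04 len=5 : f7 c8 9f db 28
query mem[0x27]=0x34, mem[0x00]=0x50, mem[0x11]=0x5a, mem[0x17]=0x5a, mem[0x21]=0xca

MEM[0x27,0x00,0x11,0x17,0x21] = 34 50 5a 5a ca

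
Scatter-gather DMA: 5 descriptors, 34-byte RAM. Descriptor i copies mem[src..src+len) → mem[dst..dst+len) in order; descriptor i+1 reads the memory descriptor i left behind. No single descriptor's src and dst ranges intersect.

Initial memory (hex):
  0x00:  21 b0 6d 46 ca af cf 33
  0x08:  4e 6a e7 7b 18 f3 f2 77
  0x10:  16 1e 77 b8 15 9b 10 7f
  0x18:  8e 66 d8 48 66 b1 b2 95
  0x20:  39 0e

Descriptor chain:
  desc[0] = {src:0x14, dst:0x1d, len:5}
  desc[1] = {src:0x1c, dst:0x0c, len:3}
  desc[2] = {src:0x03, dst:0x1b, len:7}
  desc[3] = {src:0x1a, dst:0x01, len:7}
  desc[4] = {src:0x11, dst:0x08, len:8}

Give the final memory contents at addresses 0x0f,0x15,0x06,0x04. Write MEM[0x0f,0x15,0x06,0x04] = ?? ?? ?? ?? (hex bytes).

  after D0: wrote 5B at 0x1d = 159b107f8e
  after D1: wrote 3B at 0x0c = 66159b
  after D2: wrote 7B at 0x1b = 46caafcf334e6a
  after D3: wrote 7B at 0x01 = d846caafcf334e
  after D4: wrote 8B at 0x08 = 1e77b8159b107f8e
query mem[0x0f]=0x8e, mem[0x15]=0x9b, mem[0x06]=0x33, mem[0x04]=0xaf

MEM[0x0f,0x15,0x06,0x04] = 8e 9b 33 af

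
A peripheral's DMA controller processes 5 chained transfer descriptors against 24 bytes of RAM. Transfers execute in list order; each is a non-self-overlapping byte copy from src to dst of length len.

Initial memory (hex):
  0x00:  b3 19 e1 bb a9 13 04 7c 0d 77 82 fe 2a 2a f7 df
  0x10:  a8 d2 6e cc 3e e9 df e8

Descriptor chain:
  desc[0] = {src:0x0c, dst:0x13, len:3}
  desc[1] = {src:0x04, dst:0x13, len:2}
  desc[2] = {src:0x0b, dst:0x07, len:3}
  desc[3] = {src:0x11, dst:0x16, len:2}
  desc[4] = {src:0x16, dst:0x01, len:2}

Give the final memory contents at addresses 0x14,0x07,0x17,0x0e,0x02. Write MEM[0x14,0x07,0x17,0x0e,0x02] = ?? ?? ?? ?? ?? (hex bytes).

[0] 0x0c->0x13 len=3 : 2a 2a f7
[1] 0x04->0x13 len=2 : a9 13
[2] 0x0b->0x07 len=3 : fe 2a 2a
[3] 0x11->0x16 len=2 : d2 6e
[4] 0x16->0x01 len=2 : d2 6e
query mem[0x14]=0x13, mem[0x07]=0xfe, mem[0x17]=0x6e, mem[0x0e]=0xf7, mem[0x02]=0x6e

MEM[0x14,0x07,0x17,0x0e,0x02] = 13 fe 6e f7 6e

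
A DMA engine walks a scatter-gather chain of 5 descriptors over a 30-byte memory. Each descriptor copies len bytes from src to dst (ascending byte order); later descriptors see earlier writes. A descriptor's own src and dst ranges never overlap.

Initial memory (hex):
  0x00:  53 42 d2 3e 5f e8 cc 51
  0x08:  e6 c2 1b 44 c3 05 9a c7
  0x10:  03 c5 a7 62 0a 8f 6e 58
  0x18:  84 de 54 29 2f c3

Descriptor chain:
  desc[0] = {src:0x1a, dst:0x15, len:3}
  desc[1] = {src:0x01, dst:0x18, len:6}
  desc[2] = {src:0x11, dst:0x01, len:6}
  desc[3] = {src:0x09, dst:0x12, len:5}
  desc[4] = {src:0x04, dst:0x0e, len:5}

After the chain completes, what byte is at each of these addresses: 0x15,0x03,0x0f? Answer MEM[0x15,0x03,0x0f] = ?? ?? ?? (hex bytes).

D0: mem[0x15..0x17] <- [54 29 2f]
D1: mem[0x18..0x1d] <- [42 d2 3e 5f e8 cc]
D2: mem[0x01..0x06] <- [c5 a7 62 0a 54 29]
D3: mem[0x12..0x16] <- [c2 1b 44 c3 05]
D4: mem[0x0e..0x12] <- [0a 54 29 51 e6]
query mem[0x15]=0xc3, mem[0x03]=0x62, mem[0x0f]=0x54

MEM[0x15,0x03,0x0f] = c3 62 54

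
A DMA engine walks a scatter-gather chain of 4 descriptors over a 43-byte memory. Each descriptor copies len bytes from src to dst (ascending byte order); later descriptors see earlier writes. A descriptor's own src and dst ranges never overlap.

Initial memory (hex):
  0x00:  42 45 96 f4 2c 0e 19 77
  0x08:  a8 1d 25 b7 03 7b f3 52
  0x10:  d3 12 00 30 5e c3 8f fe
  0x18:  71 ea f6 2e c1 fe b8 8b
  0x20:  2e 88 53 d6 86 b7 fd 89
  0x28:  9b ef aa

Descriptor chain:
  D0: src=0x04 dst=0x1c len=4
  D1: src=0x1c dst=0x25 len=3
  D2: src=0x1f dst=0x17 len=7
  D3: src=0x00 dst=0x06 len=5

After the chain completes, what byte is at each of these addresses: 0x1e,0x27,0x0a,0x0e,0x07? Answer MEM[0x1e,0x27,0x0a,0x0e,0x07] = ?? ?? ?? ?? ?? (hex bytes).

MEM[0x1e,0x27,0x0a,0x0e,0x07] = 19 19 2c f3 45

D0: mem[0x1c..0x1f] <- [2c 0e 19 77]
D1: mem[0x25..0x27] <- [2c 0e 19]
D2: mem[0x17..0x1d] <- [77 2e 88 53 d6 86 2c]
D3: mem[0x06..0x0a] <- [42 45 96 f4 2c]
query mem[0x1e]=0x19, mem[0x27]=0x19, mem[0x0a]=0x2c, mem[0x0e]=0xf3, mem[0x07]=0x45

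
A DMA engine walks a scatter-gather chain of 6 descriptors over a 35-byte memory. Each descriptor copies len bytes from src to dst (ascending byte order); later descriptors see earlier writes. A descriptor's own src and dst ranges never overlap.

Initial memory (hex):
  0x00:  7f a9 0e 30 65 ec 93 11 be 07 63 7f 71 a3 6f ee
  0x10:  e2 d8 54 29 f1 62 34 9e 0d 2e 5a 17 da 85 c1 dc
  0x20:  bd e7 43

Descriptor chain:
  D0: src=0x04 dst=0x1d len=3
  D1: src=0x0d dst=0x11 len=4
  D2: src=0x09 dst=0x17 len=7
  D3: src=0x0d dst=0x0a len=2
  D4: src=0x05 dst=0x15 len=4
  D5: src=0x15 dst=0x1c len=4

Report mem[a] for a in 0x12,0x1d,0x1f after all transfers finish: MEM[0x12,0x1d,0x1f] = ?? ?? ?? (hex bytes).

MEM[0x12,0x1d,0x1f] = 6f 93 be

  after D0: wrote 3B at 0x1d = 65ec93
  after D1: wrote 4B at 0x11 = a36feee2
  after D2: wrote 7B at 0x17 = 07637f71a36fee
  after D3: wrote 2B at 0x0a = a36f
  after D4: wrote 4B at 0x15 = ec9311be
  after D5: wrote 4B at 0x1c = ec9311be
query mem[0x12]=0x6f, mem[0x1d]=0x93, mem[0x1f]=0xbe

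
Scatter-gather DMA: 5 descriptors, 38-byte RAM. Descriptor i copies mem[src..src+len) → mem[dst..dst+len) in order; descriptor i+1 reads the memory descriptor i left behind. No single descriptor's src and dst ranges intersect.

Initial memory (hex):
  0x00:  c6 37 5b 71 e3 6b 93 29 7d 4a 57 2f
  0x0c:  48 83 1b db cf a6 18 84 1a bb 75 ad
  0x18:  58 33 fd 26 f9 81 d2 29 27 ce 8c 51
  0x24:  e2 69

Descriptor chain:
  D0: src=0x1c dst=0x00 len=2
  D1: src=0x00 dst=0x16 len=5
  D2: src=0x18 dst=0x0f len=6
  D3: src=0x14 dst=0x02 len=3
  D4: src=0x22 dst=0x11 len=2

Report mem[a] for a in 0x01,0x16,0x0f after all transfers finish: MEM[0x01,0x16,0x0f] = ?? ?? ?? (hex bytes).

MEM[0x01,0x16,0x0f] = 81 f9 5b

  after D0: wrote 2B at 0x00 = f981
  after D1: wrote 5B at 0x16 = f9815b71e3
  after D2: wrote 6B at 0x0f = 5b71e326f981
  after D3: wrote 3B at 0x02 = 81bbf9
  after D4: wrote 2B at 0x11 = 8c51
query mem[0x01]=0x81, mem[0x16]=0xf9, mem[0x0f]=0x5b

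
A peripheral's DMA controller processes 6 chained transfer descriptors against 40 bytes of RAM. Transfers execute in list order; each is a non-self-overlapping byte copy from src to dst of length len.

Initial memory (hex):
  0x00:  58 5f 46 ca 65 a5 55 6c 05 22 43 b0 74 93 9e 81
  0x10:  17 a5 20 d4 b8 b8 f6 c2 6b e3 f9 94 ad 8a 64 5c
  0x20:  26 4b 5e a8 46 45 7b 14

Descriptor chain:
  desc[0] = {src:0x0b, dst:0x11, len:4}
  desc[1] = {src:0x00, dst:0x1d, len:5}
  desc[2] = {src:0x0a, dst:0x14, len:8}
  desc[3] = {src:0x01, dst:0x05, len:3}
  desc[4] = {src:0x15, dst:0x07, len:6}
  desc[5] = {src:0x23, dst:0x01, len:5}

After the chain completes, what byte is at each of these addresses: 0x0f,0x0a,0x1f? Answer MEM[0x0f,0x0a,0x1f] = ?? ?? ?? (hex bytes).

MEM[0x0f,0x0a,0x1f] = 81 9e 46

#0 dst[0x11+4] := {0xb0,0x74,0x93,0x9e}
#1 dst[0x1d+5] := {0x58,0x5f,0x46,0xca,0x65}
#2 dst[0x14+8] := {0x43,0xb0,0x74,0x93,0x9e,0x81,0x17,0xb0}
#3 dst[0x05+3] := {0x5f,0x46,0xca}
#4 dst[0x07+6] := {0xb0,0x74,0x93,0x9e,0x81,0x17}
#5 dst[0x01+5] := {0xa8,0x46,0x45,0x7b,0x14}
query mem[0x0f]=0x81, mem[0x0a]=0x9e, mem[0x1f]=0x46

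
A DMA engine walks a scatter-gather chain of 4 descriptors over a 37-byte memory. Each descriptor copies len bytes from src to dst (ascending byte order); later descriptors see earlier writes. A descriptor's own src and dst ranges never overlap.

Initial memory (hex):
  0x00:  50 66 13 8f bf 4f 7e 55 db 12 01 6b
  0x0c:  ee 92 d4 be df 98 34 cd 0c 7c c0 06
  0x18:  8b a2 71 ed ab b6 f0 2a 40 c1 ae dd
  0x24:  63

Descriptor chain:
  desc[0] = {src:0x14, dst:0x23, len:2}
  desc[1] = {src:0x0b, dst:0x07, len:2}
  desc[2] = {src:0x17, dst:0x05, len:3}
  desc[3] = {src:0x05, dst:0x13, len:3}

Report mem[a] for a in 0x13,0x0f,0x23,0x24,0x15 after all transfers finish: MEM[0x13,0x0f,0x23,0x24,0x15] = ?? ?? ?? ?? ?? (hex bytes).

[0] 0x14->0x23 len=2 : 0c 7c
[1] 0x0b->0x07 len=2 : 6b ee
[2] 0x17->0x05 len=3 : 06 8b a2
[3] 0x05->0x13 len=3 : 06 8b a2
query mem[0x13]=0x06, mem[0x0f]=0xbe, mem[0x23]=0x0c, mem[0x24]=0x7c, mem[0x15]=0xa2

MEM[0x13,0x0f,0x23,0x24,0x15] = 06 be 0c 7c a2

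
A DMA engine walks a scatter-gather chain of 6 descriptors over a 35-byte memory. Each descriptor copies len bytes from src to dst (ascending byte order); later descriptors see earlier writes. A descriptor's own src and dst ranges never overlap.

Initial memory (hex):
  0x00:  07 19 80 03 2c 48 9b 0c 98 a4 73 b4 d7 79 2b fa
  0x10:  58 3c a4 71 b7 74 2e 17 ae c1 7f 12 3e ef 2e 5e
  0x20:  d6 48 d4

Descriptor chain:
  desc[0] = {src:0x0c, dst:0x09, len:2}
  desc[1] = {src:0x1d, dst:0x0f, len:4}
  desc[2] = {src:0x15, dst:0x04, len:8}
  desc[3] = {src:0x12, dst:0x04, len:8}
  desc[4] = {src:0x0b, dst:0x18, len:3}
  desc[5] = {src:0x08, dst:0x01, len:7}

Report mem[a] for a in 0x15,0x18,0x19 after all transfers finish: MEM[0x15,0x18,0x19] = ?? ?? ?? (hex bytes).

D0: mem[0x09..0x0a] <- [d7 79]
D1: mem[0x0f..0x12] <- [ef 2e 5e d6]
D2: mem[0x04..0x0b] <- [74 2e 17 ae c1 7f 12 3e]
D3: mem[0x04..0x0b] <- [d6 71 b7 74 2e 17 ae c1]
D4: mem[0x18..0x1a] <- [c1 d7 79]
D5: mem[0x01..0x07] <- [2e 17 ae c1 d7 79 2b]
query mem[0x15]=0x74, mem[0x18]=0xc1, mem[0x19]=0xd7

MEM[0x15,0x18,0x19] = 74 c1 d7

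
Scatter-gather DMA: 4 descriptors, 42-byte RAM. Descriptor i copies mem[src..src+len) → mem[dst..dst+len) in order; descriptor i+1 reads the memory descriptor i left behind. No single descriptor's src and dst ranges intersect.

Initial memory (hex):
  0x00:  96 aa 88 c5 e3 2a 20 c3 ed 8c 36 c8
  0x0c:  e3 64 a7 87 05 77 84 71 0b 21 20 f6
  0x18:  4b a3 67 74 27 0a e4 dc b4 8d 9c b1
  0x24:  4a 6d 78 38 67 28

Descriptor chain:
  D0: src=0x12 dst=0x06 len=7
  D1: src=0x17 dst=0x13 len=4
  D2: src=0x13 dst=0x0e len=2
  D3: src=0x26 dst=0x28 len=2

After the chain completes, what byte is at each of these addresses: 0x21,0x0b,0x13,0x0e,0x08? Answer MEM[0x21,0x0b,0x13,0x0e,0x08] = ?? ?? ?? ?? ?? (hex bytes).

  after D0: wrote 7B at 0x06 = 84710b2120f64b
  after D1: wrote 4B at 0x13 = f64ba367
  after D2: wrote 2B at 0x0e = f64b
  after D3: wrote 2B at 0x28 = 7838
query mem[0x21]=0x8d, mem[0x0b]=0xf6, mem[0x13]=0xf6, mem[0x0e]=0xf6, mem[0x08]=0x0b

MEM[0x21,0x0b,0x13,0x0e,0x08] = 8d f6 f6 f6 0b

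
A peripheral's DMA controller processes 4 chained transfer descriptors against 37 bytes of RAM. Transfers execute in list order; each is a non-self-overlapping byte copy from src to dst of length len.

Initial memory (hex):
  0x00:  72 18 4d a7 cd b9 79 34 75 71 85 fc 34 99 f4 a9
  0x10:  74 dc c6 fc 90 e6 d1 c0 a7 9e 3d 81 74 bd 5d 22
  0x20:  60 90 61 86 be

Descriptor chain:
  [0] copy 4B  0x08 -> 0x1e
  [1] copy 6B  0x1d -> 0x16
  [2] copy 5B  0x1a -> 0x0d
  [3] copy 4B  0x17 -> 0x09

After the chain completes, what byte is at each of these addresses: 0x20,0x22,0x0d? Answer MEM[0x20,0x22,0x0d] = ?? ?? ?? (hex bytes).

[0] 0x08->0x1e len=4 : 75 71 85 fc
[1] 0x1d->0x16 len=6 : bd 75 71 85 fc 61
[2] 0x1a->0x0d len=5 : fc 61 74 bd 75
[3] 0x17->0x09 len=4 : 75 71 85 fc
query mem[0x20]=0x85, mem[0x22]=0x61, mem[0x0d]=0xfc

MEM[0x20,0x22,0x0d] = 85 61 fc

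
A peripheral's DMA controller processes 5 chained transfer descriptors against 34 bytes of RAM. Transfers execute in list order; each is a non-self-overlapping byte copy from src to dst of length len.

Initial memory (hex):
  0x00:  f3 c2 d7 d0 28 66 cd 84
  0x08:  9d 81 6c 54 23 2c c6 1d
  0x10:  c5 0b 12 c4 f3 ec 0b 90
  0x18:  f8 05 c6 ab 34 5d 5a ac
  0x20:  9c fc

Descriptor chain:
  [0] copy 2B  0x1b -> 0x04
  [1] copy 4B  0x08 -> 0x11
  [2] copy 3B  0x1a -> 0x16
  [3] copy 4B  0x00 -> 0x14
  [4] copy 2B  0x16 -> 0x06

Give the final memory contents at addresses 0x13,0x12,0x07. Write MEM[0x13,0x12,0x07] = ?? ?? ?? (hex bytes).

#0 dst[0x04+2] := {0xab,0x34}
#1 dst[0x11+4] := {0x9d,0x81,0x6c,0x54}
#2 dst[0x16+3] := {0xc6,0xab,0x34}
#3 dst[0x14+4] := {0xf3,0xc2,0xd7,0xd0}
#4 dst[0x06+2] := {0xd7,0xd0}
query mem[0x13]=0x6c, mem[0x12]=0x81, mem[0x07]=0xd0

MEM[0x13,0x12,0x07] = 6c 81 d0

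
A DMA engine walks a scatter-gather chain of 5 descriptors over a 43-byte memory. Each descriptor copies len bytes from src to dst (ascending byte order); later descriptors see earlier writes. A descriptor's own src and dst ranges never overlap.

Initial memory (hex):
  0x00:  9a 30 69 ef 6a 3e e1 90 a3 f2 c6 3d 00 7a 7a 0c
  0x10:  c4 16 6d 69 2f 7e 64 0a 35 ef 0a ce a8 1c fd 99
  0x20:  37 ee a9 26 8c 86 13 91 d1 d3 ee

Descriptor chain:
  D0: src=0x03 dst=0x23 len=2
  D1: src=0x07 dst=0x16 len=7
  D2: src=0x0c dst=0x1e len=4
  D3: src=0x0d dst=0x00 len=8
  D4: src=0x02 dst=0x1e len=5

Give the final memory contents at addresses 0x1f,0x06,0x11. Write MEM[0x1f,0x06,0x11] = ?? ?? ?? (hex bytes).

#0 dst[0x23+2] := {0xef,0x6a}
#1 dst[0x16+7] := {0x90,0xa3,0xf2,0xc6,0x3d,0x00,0x7a}
#2 dst[0x1e+4] := {0x00,0x7a,0x7a,0x0c}
#3 dst[0x00+8] := {0x7a,0x7a,0x0c,0xc4,0x16,0x6d,0x69,0x2f}
#4 dst[0x1e+5] := {0x0c,0xc4,0x16,0x6d,0x69}
query mem[0x1f]=0xc4, mem[0x06]=0x69, mem[0x11]=0x16

MEM[0x1f,0x06,0x11] = c4 69 16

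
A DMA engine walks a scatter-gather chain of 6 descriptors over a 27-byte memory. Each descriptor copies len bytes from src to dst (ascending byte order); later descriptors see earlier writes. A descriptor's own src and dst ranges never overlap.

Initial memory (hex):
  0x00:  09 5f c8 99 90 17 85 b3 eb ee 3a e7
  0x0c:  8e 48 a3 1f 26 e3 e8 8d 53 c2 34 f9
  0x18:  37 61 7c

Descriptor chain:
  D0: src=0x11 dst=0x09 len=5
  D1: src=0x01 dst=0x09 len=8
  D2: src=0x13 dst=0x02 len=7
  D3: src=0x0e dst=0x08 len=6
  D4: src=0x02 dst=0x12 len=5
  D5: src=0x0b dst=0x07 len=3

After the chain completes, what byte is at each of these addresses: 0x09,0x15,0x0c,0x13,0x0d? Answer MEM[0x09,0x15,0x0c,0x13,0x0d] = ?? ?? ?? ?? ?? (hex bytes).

MEM[0x09,0x15,0x0c,0x13,0x0d] = 8d 34 e8 53 8d

[0] 0x11->0x09 len=5 : e3 e8 8d 53 c2
[1] 0x01->0x09 len=8 : 5f c8 99 90 17 85 b3 eb
[2] 0x13->0x02 len=7 : 8d 53 c2 34 f9 37 61
[3] 0x0e->0x08 len=6 : 85 b3 eb e3 e8 8d
[4] 0x02->0x12 len=5 : 8d 53 c2 34 f9
[5] 0x0b->0x07 len=3 : e3 e8 8d
query mem[0x09]=0x8d, mem[0x15]=0x34, mem[0x0c]=0xe8, mem[0x13]=0x53, mem[0x0d]=0x8d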